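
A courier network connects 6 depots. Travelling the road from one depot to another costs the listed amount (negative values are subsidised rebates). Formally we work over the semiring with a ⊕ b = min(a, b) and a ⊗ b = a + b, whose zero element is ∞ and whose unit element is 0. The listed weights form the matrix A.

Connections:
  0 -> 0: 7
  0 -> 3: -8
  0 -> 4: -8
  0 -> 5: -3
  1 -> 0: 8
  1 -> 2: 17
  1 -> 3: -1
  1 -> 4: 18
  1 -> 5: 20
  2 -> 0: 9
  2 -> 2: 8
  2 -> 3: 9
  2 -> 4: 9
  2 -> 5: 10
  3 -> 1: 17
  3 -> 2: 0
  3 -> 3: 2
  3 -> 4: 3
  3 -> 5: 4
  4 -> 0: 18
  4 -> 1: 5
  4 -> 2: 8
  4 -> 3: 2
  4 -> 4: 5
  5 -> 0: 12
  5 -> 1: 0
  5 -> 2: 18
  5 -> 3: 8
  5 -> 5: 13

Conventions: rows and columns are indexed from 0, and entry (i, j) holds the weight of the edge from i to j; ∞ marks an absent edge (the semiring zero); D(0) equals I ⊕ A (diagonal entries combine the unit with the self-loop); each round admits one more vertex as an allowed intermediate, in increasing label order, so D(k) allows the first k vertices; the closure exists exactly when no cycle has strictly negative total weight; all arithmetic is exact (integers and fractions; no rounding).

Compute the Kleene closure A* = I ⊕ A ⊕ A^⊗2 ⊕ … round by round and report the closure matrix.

D(0):
  [0, ∞, ∞, -8, -8, -3]
  [8, 0, 17, -1, 18, 20]
  [9, ∞, 0, 9, 9, 10]
  [∞, 17, 0, 0, 3, 4]
  [18, 5, 8, 2, 0, ∞]
  [12, 0, 18, 8, ∞, 0]
D(1):
  [0, ∞, ∞, -8, -8, -3]
  [8, 0, 17, -1, 0, 5]
  [9, ∞, 0, 1, 1, 6]
  [∞, 17, 0, 0, 3, 4]
  [18, 5, 8, 2, 0, 15]
  [12, 0, 18, 4, 4, 0]
D(2):
  [0, ∞, ∞, -8, -8, -3]
  [8, 0, 17, -1, 0, 5]
  [9, ∞, 0, 1, 1, 6]
  [25, 17, 0, 0, 3, 4]
  [13, 5, 8, 2, 0, 10]
  [8, 0, 17, -1, 0, 0]
D(3):
  [0, ∞, ∞, -8, -8, -3]
  [8, 0, 17, -1, 0, 5]
  [9, ∞, 0, 1, 1, 6]
  [9, 17, 0, 0, 1, 4]
  [13, 5, 8, 2, 0, 10]
  [8, 0, 17, -1, 0, 0]
D(4):
  [0, 9, -8, -8, -8, -4]
  [8, 0, -1, -1, 0, 3]
  [9, 18, 0, 1, 1, 5]
  [9, 17, 0, 0, 1, 4]
  [11, 5, 2, 2, 0, 6]
  [8, 0, -1, -1, 0, 0]
D(5):
  [0, -3, -8, -8, -8, -4]
  [8, 0, -1, -1, 0, 3]
  [9, 6, 0, 1, 1, 5]
  [9, 6, 0, 0, 1, 4]
  [11, 5, 2, 2, 0, 6]
  [8, 0, -1, -1, 0, 0]
D(6):
  [0, -4, -8, -8, -8, -4]
  [8, 0, -1, -1, 0, 3]
  [9, 5, 0, 1, 1, 5]
  [9, 4, 0, 0, 1, 4]
  [11, 5, 2, 2, 0, 6]
  [8, 0, -1, -1, 0, 0]
Answer: A* = [[0, -4, -8, -8, -8, -4], [8, 0, -1, -1, 0, 3], [9, 5, 0, 1, 1, 5], [9, 4, 0, 0, 1, 4], [11, 5, 2, 2, 0, 6], [8, 0, -1, -1, 0, 0]]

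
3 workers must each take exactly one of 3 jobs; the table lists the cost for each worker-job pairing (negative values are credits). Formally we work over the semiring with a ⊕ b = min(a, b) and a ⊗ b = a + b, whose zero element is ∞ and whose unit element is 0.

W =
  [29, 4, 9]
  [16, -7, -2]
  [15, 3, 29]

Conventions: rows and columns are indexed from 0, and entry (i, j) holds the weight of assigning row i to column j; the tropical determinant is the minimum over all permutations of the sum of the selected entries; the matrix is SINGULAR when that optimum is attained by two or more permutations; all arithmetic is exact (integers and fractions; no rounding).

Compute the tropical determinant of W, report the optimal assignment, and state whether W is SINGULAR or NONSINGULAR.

σ = (0, 1, 2): 29 + (-7) + 29 = 51
σ = (0, 2, 1): 29 + (-2) + 3 = 30
σ = (1, 0, 2): 4 + 16 + 29 = 49
σ = (1, 2, 0): 4 + (-2) + 15 = 17
σ = (2, 0, 1): 9 + 16 + 3 = 28
σ = (2, 1, 0): 9 + (-7) + 15 = 17
Optimal value attained by: σ = (1, 2, 0).
Answer: det⊕(W) = 17; verdict: SINGULAR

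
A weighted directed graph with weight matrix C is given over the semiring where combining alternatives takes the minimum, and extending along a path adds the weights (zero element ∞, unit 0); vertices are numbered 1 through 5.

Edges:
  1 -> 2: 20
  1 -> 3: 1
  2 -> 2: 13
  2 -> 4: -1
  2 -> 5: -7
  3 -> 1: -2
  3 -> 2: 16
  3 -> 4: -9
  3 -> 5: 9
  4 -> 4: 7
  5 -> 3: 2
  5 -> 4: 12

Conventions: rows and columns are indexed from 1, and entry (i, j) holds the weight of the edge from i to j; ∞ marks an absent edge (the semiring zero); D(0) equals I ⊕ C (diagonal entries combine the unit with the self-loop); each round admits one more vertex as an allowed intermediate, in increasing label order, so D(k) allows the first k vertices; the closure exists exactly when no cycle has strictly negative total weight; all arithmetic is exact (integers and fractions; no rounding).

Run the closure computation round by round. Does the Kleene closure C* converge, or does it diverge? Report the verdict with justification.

D(0):
  [0, 20, 1, ∞, ∞]
  [∞, 0, ∞, -1, -7]
  [-2, 16, 0, -9, 9]
  [∞, ∞, ∞, 0, ∞]
  [∞, ∞, 2, 12, 0]
Detection: at round 1, diagonal entry (3, 3) turns strictly negative.
Key observation: the cycle 3->1->3 has total weight (-2) + 1, which is strictly negative.
Answer: DIVERGES — negative cycle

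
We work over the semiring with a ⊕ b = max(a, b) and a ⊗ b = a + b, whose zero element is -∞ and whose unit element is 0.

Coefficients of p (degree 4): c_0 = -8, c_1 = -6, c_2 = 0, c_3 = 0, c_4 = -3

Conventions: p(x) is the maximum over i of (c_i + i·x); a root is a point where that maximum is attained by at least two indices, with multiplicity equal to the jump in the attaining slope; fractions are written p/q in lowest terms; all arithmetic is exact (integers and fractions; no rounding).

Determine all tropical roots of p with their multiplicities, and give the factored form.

hull edge (i=0, c=-8) to (i=2, c=0): slope 4, span 2
hull edge (i=2, c=0) to (i=3, c=0): slope 0, span 1
hull edge (i=3, c=0) to (i=4, c=-3): slope -3, span 1
Factored form: p(x) = -3 ⊗ (x ⊕ (-4)) ⊗ (x ⊕ (-4)) ⊗ (x ⊕ 0) ⊗ (x ⊕ 3)
Answer: roots = -4 (mult 2), 0 (mult 1), 3 (mult 1)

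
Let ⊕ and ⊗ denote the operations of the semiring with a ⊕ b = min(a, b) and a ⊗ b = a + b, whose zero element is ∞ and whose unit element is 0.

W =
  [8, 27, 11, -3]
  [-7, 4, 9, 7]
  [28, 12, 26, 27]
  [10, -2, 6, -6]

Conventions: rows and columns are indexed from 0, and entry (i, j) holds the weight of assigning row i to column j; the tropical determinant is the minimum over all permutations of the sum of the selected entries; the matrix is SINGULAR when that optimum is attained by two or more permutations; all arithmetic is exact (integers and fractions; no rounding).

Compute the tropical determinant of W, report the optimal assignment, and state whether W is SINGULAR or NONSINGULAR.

σ = (0, 1, 2, 3): 8 + 4 + 26 + (-6) = 32
σ = (0, 1, 3, 2): 8 + 4 + 27 + 6 = 45
σ = (0, 2, 1, 3): 8 + 9 + 12 + (-6) = 23
σ = (0, 2, 3, 1): 8 + 9 + 27 + (-2) = 42
σ = (0, 3, 1, 2): 8 + 7 + 12 + 6 = 33
σ = (0, 3, 2, 1): 8 + 7 + 26 + (-2) = 39
σ = (1, 0, 2, 3): 27 + (-7) + 26 + (-6) = 40
σ = (1, 0, 3, 2): 27 + (-7) + 27 + 6 = 53
σ = (1, 2, 0, 3): 27 + 9 + 28 + (-6) = 58
σ = (1, 2, 3, 0): 27 + 9 + 27 + 10 = 73
σ = (1, 3, 0, 2): 27 + 7 + 28 + 6 = 68
σ = (1, 3, 2, 0): 27 + 7 + 26 + 10 = 70
σ = (2, 0, 1, 3): 11 + (-7) + 12 + (-6) = 10
σ = (2, 0, 3, 1): 11 + (-7) + 27 + (-2) = 29
σ = (2, 1, 0, 3): 11 + 4 + 28 + (-6) = 37
σ = (2, 1, 3, 0): 11 + 4 + 27 + 10 = 52
σ = (2, 3, 0, 1): 11 + 7 + 28 + (-2) = 44
σ = (2, 3, 1, 0): 11 + 7 + 12 + 10 = 40
σ = (3, 0, 1, 2): (-3) + (-7) + 12 + 6 = 8
σ = (3, 0, 2, 1): (-3) + (-7) + 26 + (-2) = 14
σ = (3, 1, 0, 2): (-3) + 4 + 28 + 6 = 35
σ = (3, 1, 2, 0): (-3) + 4 + 26 + 10 = 37
σ = (3, 2, 0, 1): (-3) + 9 + 28 + (-2) = 32
σ = (3, 2, 1, 0): (-3) + 9 + 12 + 10 = 28
Optimal value attained by: σ = (3, 0, 1, 2).
Answer: det⊕(W) = 8; verdict: NONSINGULAR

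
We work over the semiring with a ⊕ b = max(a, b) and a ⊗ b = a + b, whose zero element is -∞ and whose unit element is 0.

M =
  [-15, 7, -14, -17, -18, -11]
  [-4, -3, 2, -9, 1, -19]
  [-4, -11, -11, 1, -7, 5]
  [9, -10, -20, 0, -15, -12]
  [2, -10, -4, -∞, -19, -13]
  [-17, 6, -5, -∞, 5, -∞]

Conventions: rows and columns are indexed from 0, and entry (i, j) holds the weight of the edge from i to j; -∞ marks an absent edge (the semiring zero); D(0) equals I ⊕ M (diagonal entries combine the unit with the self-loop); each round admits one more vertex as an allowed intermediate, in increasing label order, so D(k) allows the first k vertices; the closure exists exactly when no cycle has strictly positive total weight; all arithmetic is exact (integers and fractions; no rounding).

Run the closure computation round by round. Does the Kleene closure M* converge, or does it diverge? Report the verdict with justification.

D(0):
  [0, 7, -14, -17, -18, -11]
  [-4, 0, 2, -9, 1, -19]
  [-4, -11, 0, 1, -7, 5]
  [9, -10, -20, 0, -15, -12]
  [2, -10, -4, -∞, 0, -13]
  [-17, 6, -5, -∞, 5, 0]
Detection: at round 1, diagonal entry (1, 1) turns strictly positive.
Key observation: the cycle 1->0->1 has total weight (-4) + 7, which is strictly positive.
Answer: DIVERGES — positive cycle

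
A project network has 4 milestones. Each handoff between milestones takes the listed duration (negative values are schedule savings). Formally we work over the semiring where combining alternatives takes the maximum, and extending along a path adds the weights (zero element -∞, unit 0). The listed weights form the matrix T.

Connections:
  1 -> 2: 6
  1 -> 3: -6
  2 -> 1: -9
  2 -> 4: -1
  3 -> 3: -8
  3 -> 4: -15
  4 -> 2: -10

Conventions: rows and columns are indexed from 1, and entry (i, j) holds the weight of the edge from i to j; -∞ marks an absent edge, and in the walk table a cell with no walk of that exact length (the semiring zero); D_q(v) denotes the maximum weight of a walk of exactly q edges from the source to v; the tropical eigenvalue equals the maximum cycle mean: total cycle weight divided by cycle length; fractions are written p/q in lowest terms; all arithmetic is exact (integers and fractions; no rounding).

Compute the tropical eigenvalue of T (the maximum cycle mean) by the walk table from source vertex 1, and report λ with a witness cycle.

q=0: [0, -∞, -∞, -∞]
q=1: [-∞, 6, -6, -∞]
q=2: [-3, -∞, -14, 5]
q=3: [-∞, 3, -9, -29]
q=4: [-6, -39, -17, 2]
Optimal cycle mean attained by: cycle 1->2->1, total 6 + (-9), length 2.
Answer: λ = -3/2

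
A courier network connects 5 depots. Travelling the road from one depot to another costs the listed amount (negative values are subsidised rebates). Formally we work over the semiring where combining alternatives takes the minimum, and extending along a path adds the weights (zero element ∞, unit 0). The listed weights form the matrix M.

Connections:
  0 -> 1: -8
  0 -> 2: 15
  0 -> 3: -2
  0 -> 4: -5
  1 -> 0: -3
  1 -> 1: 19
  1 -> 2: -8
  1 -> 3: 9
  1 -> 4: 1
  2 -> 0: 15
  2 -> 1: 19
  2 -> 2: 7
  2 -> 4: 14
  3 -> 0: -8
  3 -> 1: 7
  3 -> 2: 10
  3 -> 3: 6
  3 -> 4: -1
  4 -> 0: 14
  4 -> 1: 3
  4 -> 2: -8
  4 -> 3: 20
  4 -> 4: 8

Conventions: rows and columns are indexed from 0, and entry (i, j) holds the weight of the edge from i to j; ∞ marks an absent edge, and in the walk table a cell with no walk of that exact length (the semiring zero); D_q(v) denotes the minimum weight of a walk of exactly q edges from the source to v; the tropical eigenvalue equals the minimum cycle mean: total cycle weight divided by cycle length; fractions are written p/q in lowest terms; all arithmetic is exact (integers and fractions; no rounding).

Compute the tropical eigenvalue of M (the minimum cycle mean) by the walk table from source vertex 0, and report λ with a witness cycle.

q=0: [0, ∞, ∞, ∞, ∞]
q=1: [∞, -8, 15, -2, -5]
q=2: [-11, -2, -16, 1, -7]
q=3: [-7, -19, -15, -13, -16]
q=4: [-22, -15, -27, -10, -18]
q=5: [-18, -30, -26, -24, -27]
Optimal cycle mean attained by: cycle 0->1->0, total (-8) + (-3), length 2.
Answer: λ = -11/2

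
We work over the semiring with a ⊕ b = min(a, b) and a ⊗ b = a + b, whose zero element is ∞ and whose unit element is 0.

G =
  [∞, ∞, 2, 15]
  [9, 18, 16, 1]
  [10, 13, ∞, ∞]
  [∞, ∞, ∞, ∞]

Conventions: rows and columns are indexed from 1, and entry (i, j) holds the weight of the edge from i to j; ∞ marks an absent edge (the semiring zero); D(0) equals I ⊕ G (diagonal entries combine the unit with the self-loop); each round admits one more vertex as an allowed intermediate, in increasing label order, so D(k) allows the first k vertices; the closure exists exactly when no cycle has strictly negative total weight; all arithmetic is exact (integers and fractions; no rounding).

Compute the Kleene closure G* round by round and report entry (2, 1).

D(0):
  [0, ∞, 2, 15]
  [9, 0, 16, 1]
  [10, 13, 0, ∞]
  [∞, ∞, ∞, 0]
D(1):
  [0, ∞, 2, 15]
  [9, 0, 11, 1]
  [10, 13, 0, 25]
  [∞, ∞, ∞, 0]
D(2):
  [0, ∞, 2, 15]
  [9, 0, 11, 1]
  [10, 13, 0, 14]
  [∞, ∞, ∞, 0]
D(3):
  [0, 15, 2, 15]
  [9, 0, 11, 1]
  [10, 13, 0, 14]
  [∞, ∞, ∞, 0]
D(4):
  [0, 15, 2, 15]
  [9, 0, 11, 1]
  [10, 13, 0, 14]
  [∞, ∞, ∞, 0]
Answer: G*[2][1] = 9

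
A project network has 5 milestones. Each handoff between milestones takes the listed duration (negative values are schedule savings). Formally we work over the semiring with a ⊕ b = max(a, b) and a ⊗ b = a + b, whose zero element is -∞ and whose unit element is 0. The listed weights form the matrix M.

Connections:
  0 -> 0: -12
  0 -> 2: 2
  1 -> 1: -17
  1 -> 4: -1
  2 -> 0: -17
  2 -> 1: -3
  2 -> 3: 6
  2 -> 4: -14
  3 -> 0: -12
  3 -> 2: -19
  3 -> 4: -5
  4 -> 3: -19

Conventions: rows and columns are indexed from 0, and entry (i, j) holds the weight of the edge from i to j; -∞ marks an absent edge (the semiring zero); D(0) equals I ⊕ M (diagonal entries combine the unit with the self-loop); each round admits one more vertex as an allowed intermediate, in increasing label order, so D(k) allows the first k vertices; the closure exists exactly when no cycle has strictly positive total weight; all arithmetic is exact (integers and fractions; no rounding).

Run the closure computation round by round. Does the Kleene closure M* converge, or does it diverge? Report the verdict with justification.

D(0):
  [0, -∞, 2, -∞, -∞]
  [-∞, 0, -∞, -∞, -1]
  [-17, -3, 0, 6, -14]
  [-12, -∞, -19, 0, -5]
  [-∞, -∞, -∞, -19, 0]
D(1):
  [0, -∞, 2, -∞, -∞]
  [-∞, 0, -∞, -∞, -1]
  [-17, -3, 0, 6, -14]
  [-12, -∞, -10, 0, -5]
  [-∞, -∞, -∞, -19, 0]
D(2):
  [0, -∞, 2, -∞, -∞]
  [-∞, 0, -∞, -∞, -1]
  [-17, -3, 0, 6, -4]
  [-12, -∞, -10, 0, -5]
  [-∞, -∞, -∞, -19, 0]
D(3):
  [0, -1, 2, 8, -2]
  [-∞, 0, -∞, -∞, -1]
  [-17, -3, 0, 6, -4]
  [-12, -13, -10, 0, -5]
  [-∞, -∞, -∞, -19, 0]
D(4):
  [0, -1, 2, 8, 3]
  [-∞, 0, -∞, -∞, -1]
  [-6, -3, 0, 6, 1]
  [-12, -13, -10, 0, -5]
  [-31, -32, -29, -19, 0]
D(5):
  [0, -1, 2, 8, 3]
  [-32, 0, -30, -20, -1]
  [-6, -3, 0, 6, 1]
  [-12, -13, -10, 0, -5]
  [-31, -32, -29, -19, 0]
Key observation: every diagonal entry stays at the unit through all rounds, so no improving cycle exists.
Answer: CONVERGES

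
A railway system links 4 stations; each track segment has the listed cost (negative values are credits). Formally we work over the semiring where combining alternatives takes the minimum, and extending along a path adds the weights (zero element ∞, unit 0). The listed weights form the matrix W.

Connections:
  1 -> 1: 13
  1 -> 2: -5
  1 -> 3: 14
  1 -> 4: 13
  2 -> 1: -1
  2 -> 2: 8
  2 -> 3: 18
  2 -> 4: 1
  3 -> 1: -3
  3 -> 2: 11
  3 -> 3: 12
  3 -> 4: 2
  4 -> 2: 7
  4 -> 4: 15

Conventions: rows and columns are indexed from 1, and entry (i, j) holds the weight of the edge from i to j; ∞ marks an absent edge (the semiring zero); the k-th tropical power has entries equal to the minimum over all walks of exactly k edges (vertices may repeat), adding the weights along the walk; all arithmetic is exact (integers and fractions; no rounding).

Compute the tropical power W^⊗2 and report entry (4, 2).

W^⊗2:
  [-6, 3, 13, -4]
  [7, -6, 13, 9]
  [9, -8, 11, 10]
  [6, 15, 25, 8]
Key observation: the optimum is the walk 4->2->2, with weight 7 + 8 = 15.
Optimal value attained by: walk 4->2->2.
Answer: (W^⊗2)[4][2] = 15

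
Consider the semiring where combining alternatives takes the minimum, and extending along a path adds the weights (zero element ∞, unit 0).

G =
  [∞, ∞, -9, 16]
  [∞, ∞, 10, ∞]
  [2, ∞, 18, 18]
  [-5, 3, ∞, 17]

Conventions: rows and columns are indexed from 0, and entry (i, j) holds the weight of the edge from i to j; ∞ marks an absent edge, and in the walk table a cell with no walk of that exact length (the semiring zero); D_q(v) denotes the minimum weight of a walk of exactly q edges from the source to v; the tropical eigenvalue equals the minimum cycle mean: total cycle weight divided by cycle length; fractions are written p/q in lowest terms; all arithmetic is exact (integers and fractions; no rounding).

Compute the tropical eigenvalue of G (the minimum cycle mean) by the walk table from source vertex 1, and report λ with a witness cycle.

q=0: [∞, 0, ∞, ∞]
q=1: [∞, ∞, 10, ∞]
q=2: [12, ∞, 28, 28]
q=3: [23, 31, 3, 28]
q=4: [5, 31, 14, 21]
Optimal cycle mean attained by: cycle 0->2->0, total (-9) + 2, length 2.
Answer: λ = -7/2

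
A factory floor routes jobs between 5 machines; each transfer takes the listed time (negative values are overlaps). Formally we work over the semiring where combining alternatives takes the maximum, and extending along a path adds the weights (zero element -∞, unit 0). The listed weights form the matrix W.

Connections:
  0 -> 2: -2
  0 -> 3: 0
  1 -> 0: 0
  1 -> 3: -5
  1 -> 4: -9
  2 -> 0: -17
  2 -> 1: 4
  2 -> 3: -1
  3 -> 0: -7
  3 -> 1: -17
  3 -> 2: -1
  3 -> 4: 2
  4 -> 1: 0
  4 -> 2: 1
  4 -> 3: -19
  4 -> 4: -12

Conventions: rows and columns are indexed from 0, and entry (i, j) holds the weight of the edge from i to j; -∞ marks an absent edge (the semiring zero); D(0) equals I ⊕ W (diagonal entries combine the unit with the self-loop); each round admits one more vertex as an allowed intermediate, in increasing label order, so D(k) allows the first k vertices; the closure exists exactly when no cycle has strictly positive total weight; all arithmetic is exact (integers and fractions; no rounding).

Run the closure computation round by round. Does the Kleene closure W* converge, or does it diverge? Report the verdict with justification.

D(0):
  [0, -∞, -2, 0, -∞]
  [0, 0, -∞, -5, -9]
  [-17, 4, 0, -1, -∞]
  [-7, -17, -1, 0, 2]
  [-∞, 0, 1, -19, 0]
D(1):
  [0, -∞, -2, 0, -∞]
  [0, 0, -2, 0, -9]
  [-17, 4, 0, -1, -∞]
  [-7, -17, -1, 0, 2]
  [-∞, 0, 1, -19, 0]
Detection: at round 2, diagonal entry (2, 2) turns strictly positive.
Key observation: the cycle 2->1->0->2 has total weight 4 + 0 + (-2), which is strictly positive.
Answer: DIVERGES — positive cycle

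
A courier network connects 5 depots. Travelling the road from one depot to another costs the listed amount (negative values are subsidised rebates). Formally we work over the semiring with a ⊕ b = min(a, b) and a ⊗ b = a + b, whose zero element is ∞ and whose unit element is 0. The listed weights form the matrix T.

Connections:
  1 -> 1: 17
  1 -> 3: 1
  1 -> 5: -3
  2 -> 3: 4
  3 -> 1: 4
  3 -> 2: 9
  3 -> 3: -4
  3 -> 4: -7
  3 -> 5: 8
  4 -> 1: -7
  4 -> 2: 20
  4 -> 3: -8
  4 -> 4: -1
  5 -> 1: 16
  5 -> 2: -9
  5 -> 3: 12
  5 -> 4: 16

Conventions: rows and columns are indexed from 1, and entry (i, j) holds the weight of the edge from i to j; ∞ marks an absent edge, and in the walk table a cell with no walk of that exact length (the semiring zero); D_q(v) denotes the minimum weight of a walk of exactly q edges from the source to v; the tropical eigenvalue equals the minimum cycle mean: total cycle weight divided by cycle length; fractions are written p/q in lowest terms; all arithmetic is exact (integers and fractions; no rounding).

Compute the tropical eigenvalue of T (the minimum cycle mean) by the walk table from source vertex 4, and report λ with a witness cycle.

q=0: [∞, ∞, ∞, 0, ∞]
q=1: [-7, 20, -8, -1, ∞]
q=2: [-8, 1, -12, -15, -10]
q=3: [-22, -19, -23, -19, -11]
q=4: [-26, -20, -27, -30, -25]
q=5: [-37, -34, -38, -34, -29]
Optimal cycle mean attained by: cycle 3->4->3, total (-7) + (-8), length 2.
Answer: λ = -15/2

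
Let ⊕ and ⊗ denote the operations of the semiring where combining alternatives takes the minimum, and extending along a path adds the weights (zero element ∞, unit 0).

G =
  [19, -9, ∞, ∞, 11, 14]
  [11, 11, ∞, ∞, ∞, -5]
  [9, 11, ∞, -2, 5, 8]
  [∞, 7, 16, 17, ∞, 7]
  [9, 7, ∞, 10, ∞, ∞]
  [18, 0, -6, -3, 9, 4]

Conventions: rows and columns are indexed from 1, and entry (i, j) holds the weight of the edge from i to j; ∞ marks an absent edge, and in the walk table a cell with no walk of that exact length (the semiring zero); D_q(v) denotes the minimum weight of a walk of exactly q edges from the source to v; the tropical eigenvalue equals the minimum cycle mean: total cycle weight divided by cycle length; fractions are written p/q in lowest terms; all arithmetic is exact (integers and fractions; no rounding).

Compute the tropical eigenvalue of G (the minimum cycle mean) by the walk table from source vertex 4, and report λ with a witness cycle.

q=0: [∞, ∞, ∞, 0, ∞, ∞]
q=1: [∞, 7, 16, 17, ∞, 7]
q=2: [18, 7, 1, 4, 16, 2]
q=3: [10, 2, -4, -1, 6, 2]
q=4: [5, 1, -4, -6, 1, -3]
q=5: [5, -4, -9, -6, 1, -4]
q=6: [0, -4, -10, -11, -4, -9]
Optimal cycle mean attained by: cycle 1->2->6->3->1, total (-9) + (-5) + (-6) + 9, length 4.
Answer: λ = -11/4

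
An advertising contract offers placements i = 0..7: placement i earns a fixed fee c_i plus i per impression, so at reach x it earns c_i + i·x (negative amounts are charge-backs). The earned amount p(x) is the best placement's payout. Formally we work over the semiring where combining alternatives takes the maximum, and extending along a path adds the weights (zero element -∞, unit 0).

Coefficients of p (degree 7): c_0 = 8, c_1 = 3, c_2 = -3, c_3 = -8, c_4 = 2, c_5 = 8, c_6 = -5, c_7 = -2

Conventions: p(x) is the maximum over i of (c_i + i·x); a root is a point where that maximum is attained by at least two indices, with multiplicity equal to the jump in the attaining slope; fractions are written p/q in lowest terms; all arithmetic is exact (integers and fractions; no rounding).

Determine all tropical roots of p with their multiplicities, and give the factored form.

hull edge (i=0, c=8) to (i=5, c=8): slope 0, span 5
hull edge (i=5, c=8) to (i=7, c=-2): slope -5, span 2
Factored form: p(x) = -2 ⊗ (x ⊕ 0) ⊗ (x ⊕ 0) ⊗ (x ⊕ 0) ⊗ (x ⊕ 0) ⊗ (x ⊕ 0) ⊗ (x ⊕ 5) ⊗ (x ⊕ 5)
Answer: roots = 0 (mult 5), 5 (mult 2)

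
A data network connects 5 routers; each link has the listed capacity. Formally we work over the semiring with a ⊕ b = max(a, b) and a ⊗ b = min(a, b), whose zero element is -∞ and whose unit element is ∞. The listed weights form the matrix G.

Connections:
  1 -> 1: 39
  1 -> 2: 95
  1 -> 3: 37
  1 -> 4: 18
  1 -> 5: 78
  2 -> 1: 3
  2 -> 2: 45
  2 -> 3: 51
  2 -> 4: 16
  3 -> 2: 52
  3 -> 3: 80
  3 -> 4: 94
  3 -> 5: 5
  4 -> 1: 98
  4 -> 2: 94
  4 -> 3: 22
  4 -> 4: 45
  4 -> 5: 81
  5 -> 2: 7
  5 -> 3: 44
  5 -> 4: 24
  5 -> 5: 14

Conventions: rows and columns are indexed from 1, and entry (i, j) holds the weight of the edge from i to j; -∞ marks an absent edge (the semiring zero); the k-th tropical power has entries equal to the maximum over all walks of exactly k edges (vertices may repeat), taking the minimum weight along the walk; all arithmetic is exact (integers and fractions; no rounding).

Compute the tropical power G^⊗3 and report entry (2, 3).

G^⊗2:
  [39, 45, 51, 37, 39]
  [16, 51, 51, 51, 16]
  [94, 94, 80, 80, 81]
  [45, 95, 51, 45, 78]
  [24, 44, 44, 44, 24]
G^⊗3:
  [39, 51, 51, 51, 39]
  [51, 51, 51, 51, 51]
  [80, 94, 80, 80, 80]
  [45, 51, 51, 51, 45]
  [44, 44, 44, 44, 44]
Key observation: the optimum is the walk 2->3->3->3, with weight 51 min 80 min 80 = 51.
Optimal value attained by: walk 2->3->3->3.
Answer: (G^⊗3)[2][3] = 51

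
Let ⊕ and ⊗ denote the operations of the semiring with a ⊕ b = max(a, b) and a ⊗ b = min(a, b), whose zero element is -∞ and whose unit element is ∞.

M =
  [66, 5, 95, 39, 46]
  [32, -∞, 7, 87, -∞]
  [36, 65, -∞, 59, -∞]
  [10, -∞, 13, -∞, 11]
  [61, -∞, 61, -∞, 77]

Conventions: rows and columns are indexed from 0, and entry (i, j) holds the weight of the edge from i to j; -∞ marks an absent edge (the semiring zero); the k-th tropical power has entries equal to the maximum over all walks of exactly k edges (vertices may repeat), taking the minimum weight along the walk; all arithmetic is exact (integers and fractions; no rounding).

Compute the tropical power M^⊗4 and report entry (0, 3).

M^⊗2:
  [66, 65, 66, 59, 46]
  [32, 7, 32, 32, 32]
  [36, 5, 36, 65, 36]
  [13, 13, 11, 13, 11]
  [61, 61, 61, 59, 77]
M^⊗3:
  [66, 65, 66, 65, 46]
  [32, 32, 32, 32, 32]
  [36, 36, 36, 36, 36]
  [13, 11, 13, 13, 13]
  [61, 61, 61, 61, 77]
M^⊗4:
  [66, 65, 66, 65, 46]
  [32, 32, 32, 32, 32]
  [36, 36, 36, 36, 36]
  [13, 13, 13, 13, 13]
  [61, 61, 61, 61, 77]
Key observation: the optimum is the walk 0->0->2->1->3, with weight 66 min 95 min 65 min 87 = 65.
Optimal value attained by: walk 0->0->2->1->3.
Answer: (M^⊗4)[0][3] = 65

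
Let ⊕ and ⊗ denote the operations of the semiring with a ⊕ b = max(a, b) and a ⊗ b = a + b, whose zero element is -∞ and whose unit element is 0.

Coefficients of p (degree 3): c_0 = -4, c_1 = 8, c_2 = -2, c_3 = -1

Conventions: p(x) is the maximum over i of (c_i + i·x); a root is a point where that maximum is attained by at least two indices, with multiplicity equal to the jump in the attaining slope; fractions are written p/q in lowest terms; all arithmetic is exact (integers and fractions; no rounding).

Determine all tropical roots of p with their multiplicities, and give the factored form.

hull edge (i=0, c=-4) to (i=1, c=8): slope 12, span 1
hull edge (i=1, c=8) to (i=3, c=-1): slope -9/2, span 2
Factored form: p(x) = -1 ⊗ (x ⊕ (-12)) ⊗ (x ⊕ 9/2) ⊗ (x ⊕ 9/2)
Answer: roots = -12 (mult 1), 9/2 (mult 2)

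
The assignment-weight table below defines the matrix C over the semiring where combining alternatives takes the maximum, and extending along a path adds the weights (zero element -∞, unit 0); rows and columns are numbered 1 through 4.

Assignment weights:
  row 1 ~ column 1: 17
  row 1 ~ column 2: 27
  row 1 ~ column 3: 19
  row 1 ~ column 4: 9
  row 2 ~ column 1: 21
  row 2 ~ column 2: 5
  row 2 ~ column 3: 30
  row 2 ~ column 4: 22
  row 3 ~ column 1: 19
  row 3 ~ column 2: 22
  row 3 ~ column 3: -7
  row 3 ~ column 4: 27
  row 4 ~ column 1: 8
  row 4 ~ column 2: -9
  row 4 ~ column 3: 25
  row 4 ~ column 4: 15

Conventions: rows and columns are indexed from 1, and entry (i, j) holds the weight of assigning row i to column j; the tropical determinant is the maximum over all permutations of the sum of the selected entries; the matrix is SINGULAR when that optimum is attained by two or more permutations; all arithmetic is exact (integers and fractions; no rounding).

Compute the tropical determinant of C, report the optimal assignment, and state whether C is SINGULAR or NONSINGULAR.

σ = (1, 2, 3, 4): 17 + 5 + (-7) + 15 = 30
σ = (1, 2, 4, 3): 17 + 5 + 27 + 25 = 74
σ = (1, 3, 2, 4): 17 + 30 + 22 + 15 = 84
σ = (1, 3, 4, 2): 17 + 30 + 27 + (-9) = 65
σ = (1, 4, 2, 3): 17 + 22 + 22 + 25 = 86
σ = (1, 4, 3, 2): 17 + 22 + (-7) + (-9) = 23
σ = (2, 1, 3, 4): 27 + 21 + (-7) + 15 = 56
σ = (2, 1, 4, 3): 27 + 21 + 27 + 25 = 100
σ = (2, 3, 1, 4): 27 + 30 + 19 + 15 = 91
σ = (2, 3, 4, 1): 27 + 30 + 27 + 8 = 92
σ = (2, 4, 1, 3): 27 + 22 + 19 + 25 = 93
σ = (2, 4, 3, 1): 27 + 22 + (-7) + 8 = 50
σ = (3, 1, 2, 4): 19 + 21 + 22 + 15 = 77
σ = (3, 1, 4, 2): 19 + 21 + 27 + (-9) = 58
σ = (3, 2, 1, 4): 19 + 5 + 19 + 15 = 58
σ = (3, 2, 4, 1): 19 + 5 + 27 + 8 = 59
σ = (3, 4, 1, 2): 19 + 22 + 19 + (-9) = 51
σ = (3, 4, 2, 1): 19 + 22 + 22 + 8 = 71
σ = (4, 1, 2, 3): 9 + 21 + 22 + 25 = 77
σ = (4, 1, 3, 2): 9 + 21 + (-7) + (-9) = 14
σ = (4, 2, 1, 3): 9 + 5 + 19 + 25 = 58
σ = (4, 2, 3, 1): 9 + 5 + (-7) + 8 = 15
σ = (4, 3, 1, 2): 9 + 30 + 19 + (-9) = 49
σ = (4, 3, 2, 1): 9 + 30 + 22 + 8 = 69
Optimal value attained by: σ = (2, 1, 4, 3).
Answer: det⊕(C) = 100; verdict: NONSINGULAR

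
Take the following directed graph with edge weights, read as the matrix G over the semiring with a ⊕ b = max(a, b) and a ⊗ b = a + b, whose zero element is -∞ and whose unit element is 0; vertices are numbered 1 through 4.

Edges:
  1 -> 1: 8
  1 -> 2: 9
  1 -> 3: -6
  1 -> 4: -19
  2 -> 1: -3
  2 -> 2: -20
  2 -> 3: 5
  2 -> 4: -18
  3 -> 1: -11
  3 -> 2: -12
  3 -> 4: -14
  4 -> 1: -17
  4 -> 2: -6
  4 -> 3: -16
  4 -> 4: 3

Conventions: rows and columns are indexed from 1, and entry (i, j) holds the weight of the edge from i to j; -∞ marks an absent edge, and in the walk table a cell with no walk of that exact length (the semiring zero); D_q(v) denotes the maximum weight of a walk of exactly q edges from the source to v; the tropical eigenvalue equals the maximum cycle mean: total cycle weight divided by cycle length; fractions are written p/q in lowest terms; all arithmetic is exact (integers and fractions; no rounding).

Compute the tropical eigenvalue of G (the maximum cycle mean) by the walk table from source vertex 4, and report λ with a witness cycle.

q=0: [-∞, -∞, -∞, 0]
q=1: [-17, -6, -16, 3]
q=2: [-9, -3, -1, 6]
q=3: [-1, 0, 2, 9]
q=4: [7, 8, 5, 12]
Optimal cycle mean attained by: cycle 1->1, total 8, length 1.
Answer: λ = 8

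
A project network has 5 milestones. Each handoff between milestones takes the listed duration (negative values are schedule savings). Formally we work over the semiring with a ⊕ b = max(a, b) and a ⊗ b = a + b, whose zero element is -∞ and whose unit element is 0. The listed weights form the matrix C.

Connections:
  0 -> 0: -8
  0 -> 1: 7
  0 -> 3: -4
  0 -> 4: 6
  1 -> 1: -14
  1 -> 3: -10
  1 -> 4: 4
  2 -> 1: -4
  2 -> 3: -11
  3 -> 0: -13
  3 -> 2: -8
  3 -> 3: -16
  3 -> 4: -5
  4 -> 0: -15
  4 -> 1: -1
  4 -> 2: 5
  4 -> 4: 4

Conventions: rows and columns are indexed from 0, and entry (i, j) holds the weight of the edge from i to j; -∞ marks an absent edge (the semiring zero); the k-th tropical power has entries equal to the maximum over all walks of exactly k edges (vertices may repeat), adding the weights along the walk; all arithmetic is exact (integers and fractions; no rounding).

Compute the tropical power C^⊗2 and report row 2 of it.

C^⊗2:
  [-9, 5, 11, -3, 11]
  [-11, 3, 9, -24, 8]
  [-24, -18, -19, -14, 0]
  [-20, -6, 0, -17, -1]
  [-11, 3, 9, -6, 8]
Answer: row 2 of C^⊗2 = [-24, -18, -19, -14, 0]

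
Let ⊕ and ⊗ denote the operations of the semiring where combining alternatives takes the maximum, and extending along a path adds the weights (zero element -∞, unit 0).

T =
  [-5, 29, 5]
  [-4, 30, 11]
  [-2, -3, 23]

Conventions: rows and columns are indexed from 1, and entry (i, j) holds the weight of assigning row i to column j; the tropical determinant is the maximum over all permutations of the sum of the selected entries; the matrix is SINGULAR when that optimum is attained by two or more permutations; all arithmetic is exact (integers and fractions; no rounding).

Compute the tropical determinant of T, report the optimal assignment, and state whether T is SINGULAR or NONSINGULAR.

σ = (1, 2, 3): (-5) + 30 + 23 = 48
σ = (1, 3, 2): (-5) + 11 + (-3) = 3
σ = (2, 1, 3): 29 + (-4) + 23 = 48
σ = (2, 3, 1): 29 + 11 + (-2) = 38
σ = (3, 1, 2): 5 + (-4) + (-3) = -2
σ = (3, 2, 1): 5 + 30 + (-2) = 33
Optimal value attained by: σ = (1, 2, 3).
Answer: det⊕(T) = 48; verdict: SINGULAR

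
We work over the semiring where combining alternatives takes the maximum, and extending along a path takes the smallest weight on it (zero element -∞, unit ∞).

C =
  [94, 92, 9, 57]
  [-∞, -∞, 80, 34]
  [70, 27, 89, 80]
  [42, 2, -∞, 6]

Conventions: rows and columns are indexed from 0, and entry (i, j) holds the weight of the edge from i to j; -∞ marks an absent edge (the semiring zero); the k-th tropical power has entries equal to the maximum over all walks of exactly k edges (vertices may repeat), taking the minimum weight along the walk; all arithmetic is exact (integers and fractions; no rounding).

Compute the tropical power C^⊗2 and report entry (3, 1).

C^⊗2:
  [94, 92, 80, 57]
  [70, 27, 80, 80]
  [70, 70, 89, 80]
  [42, 42, 9, 42]
Key observation: the optimum is the walk 3->0->1, with weight 42 min 92 = 42.
Optimal value attained by: walk 3->0->1.
Answer: (C^⊗2)[3][1] = 42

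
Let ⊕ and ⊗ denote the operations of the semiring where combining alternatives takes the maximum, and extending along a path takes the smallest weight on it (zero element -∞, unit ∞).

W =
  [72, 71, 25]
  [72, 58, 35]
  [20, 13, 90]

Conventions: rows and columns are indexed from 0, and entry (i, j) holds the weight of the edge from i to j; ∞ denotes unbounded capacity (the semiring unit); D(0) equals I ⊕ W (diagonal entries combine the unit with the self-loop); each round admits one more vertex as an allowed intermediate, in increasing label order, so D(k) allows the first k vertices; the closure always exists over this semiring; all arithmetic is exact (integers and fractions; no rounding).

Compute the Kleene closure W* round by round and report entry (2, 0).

D(0):
  [∞, 71, 25]
  [72, ∞, 35]
  [20, 13, ∞]
D(1):
  [∞, 71, 25]
  [72, ∞, 35]
  [20, 20, ∞]
D(2):
  [∞, 71, 35]
  [72, ∞, 35]
  [20, 20, ∞]
D(3):
  [∞, 71, 35]
  [72, ∞, 35]
  [20, 20, ∞]
Answer: W*[2][0] = 20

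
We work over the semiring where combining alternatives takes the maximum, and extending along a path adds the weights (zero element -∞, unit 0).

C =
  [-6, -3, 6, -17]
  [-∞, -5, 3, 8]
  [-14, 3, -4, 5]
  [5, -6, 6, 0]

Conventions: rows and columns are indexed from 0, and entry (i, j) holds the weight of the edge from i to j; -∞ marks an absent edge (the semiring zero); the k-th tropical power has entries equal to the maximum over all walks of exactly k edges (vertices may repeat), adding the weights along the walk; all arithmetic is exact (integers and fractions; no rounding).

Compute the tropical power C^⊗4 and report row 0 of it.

C^⊗2:
  [-8, 9, 2, 11]
  [13, 6, 14, 8]
  [10, -1, 11, 11]
  [5, 9, 11, 11]
C^⊗3:
  [16, 5, 17, 17]
  [13, 17, 19, 19]
  [16, 14, 17, 16]
  [16, 14, 17, 17]
C^⊗4:
  [22, 20, 23, 22]
  [24, 22, 25, 25]
  [21, 20, 22, 22]
  [22, 20, 23, 22]
Answer: row 0 of C^⊗4 = [22, 20, 23, 22]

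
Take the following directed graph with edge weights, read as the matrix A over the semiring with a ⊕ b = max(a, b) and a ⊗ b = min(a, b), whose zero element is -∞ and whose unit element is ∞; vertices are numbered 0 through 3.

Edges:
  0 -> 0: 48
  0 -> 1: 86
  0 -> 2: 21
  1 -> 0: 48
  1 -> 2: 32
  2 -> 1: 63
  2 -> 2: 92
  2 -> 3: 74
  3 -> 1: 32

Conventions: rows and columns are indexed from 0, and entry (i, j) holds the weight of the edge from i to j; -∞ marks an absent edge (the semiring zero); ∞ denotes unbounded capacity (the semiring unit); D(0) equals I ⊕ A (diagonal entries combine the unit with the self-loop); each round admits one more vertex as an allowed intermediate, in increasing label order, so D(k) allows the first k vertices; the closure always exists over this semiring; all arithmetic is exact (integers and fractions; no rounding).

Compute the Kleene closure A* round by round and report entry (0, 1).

D(0):
  [∞, 86, 21, -∞]
  [48, ∞, 32, -∞]
  [-∞, 63, ∞, 74]
  [-∞, 32, -∞, ∞]
D(1):
  [∞, 86, 21, -∞]
  [48, ∞, 32, -∞]
  [-∞, 63, ∞, 74]
  [-∞, 32, -∞, ∞]
D(2):
  [∞, 86, 32, -∞]
  [48, ∞, 32, -∞]
  [48, 63, ∞, 74]
  [32, 32, 32, ∞]
D(3):
  [∞, 86, 32, 32]
  [48, ∞, 32, 32]
  [48, 63, ∞, 74]
  [32, 32, 32, ∞]
D(4):
  [∞, 86, 32, 32]
  [48, ∞, 32, 32]
  [48, 63, ∞, 74]
  [32, 32, 32, ∞]
Answer: A*[0][1] = 86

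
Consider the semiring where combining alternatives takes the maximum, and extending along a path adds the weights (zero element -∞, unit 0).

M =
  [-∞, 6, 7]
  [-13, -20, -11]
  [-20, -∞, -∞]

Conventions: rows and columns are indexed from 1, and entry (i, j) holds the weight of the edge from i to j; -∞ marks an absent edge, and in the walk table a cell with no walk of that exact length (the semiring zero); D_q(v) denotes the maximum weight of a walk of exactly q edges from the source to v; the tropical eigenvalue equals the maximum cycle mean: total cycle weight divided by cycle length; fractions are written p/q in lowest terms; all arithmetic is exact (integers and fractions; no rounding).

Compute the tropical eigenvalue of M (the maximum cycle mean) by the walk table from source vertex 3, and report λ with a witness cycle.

q=0: [-∞, -∞, 0]
q=1: [-20, -∞, -∞]
q=2: [-∞, -14, -13]
q=3: [-27, -34, -25]
Optimal cycle mean attained by: cycle 1->2->1, total 6 + (-13), length 2.
Answer: λ = -7/2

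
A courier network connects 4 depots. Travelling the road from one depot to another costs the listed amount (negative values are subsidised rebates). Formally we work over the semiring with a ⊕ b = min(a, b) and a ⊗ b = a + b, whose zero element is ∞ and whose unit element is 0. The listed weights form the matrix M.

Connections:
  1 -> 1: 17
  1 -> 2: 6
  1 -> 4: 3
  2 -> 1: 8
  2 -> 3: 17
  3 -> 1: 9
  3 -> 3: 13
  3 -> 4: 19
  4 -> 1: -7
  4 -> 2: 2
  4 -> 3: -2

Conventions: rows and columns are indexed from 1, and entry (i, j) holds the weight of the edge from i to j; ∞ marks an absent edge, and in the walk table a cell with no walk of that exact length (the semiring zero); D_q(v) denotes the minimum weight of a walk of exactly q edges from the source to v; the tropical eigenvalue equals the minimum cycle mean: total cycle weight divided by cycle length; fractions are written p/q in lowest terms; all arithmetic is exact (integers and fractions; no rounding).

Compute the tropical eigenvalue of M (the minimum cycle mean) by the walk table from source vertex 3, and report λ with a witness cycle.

q=0: [∞, ∞, 0, ∞]
q=1: [9, ∞, 13, 19]
q=2: [12, 15, 17, 12]
q=3: [5, 14, 10, 15]
q=4: [8, 11, 13, 8]
Optimal cycle mean attained by: cycle 1->4->1, total 3 + (-7), length 2.
Answer: λ = -2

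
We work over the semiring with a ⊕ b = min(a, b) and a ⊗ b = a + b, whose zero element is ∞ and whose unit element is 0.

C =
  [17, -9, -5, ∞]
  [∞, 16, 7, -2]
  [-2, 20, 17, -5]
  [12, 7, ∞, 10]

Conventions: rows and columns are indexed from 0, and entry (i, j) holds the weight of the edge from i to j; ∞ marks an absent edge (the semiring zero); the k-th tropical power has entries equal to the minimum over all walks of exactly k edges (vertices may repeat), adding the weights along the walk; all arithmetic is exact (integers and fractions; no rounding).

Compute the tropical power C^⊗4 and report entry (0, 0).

C^⊗2:
  [-7, 7, -2, -11]
  [5, 5, 23, 2]
  [7, -11, -7, 5]
  [22, 3, 7, 5]
C^⊗3:
  [-4, -16, -12, -7]
  [14, -4, 0, 3]
  [-9, -2, -4, -13]
  [5, 12, 10, 1]
C^⊗4:
  [-14, -13, -9, -18]
  [-2, 5, 3, -6]
  [-6, -18, -14, -9]
  [8, -4, 0, 5]
Key observation: the optimum is the walk 0->2->0->2->0, with weight (-5) + (-2) + (-5) + (-2) = -14.
Optimal value attained by: walk 0->2->0->2->0.
Answer: (C^⊗4)[0][0] = -14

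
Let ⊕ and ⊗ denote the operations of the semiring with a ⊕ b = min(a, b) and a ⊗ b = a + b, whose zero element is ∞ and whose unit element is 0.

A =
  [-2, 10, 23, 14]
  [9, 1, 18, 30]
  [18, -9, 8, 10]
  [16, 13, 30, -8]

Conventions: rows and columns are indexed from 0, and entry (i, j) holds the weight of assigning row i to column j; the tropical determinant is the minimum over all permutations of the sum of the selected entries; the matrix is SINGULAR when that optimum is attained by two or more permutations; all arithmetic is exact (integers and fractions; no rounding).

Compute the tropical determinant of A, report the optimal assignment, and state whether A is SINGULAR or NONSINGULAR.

σ = (0, 1, 2, 3): (-2) + 1 + 8 + (-8) = -1
σ = (0, 1, 3, 2): (-2) + 1 + 10 + 30 = 39
σ = (0, 2, 1, 3): (-2) + 18 + (-9) + (-8) = -1
σ = (0, 2, 3, 1): (-2) + 18 + 10 + 13 = 39
σ = (0, 3, 1, 2): (-2) + 30 + (-9) + 30 = 49
σ = (0, 3, 2, 1): (-2) + 30 + 8 + 13 = 49
σ = (1, 0, 2, 3): 10 + 9 + 8 + (-8) = 19
σ = (1, 0, 3, 2): 10 + 9 + 10 + 30 = 59
σ = (1, 2, 0, 3): 10 + 18 + 18 + (-8) = 38
σ = (1, 2, 3, 0): 10 + 18 + 10 + 16 = 54
σ = (1, 3, 0, 2): 10 + 30 + 18 + 30 = 88
σ = (1, 3, 2, 0): 10 + 30 + 8 + 16 = 64
σ = (2, 0, 1, 3): 23 + 9 + (-9) + (-8) = 15
σ = (2, 0, 3, 1): 23 + 9 + 10 + 13 = 55
σ = (2, 1, 0, 3): 23 + 1 + 18 + (-8) = 34
σ = (2, 1, 3, 0): 23 + 1 + 10 + 16 = 50
σ = (2, 3, 0, 1): 23 + 30 + 18 + 13 = 84
σ = (2, 3, 1, 0): 23 + 30 + (-9) + 16 = 60
σ = (3, 0, 1, 2): 14 + 9 + (-9) + 30 = 44
σ = (3, 0, 2, 1): 14 + 9 + 8 + 13 = 44
σ = (3, 1, 0, 2): 14 + 1 + 18 + 30 = 63
σ = (3, 1, 2, 0): 14 + 1 + 8 + 16 = 39
σ = (3, 2, 0, 1): 14 + 18 + 18 + 13 = 63
σ = (3, 2, 1, 0): 14 + 18 + (-9) + 16 = 39
Optimal value attained by: σ = (0, 1, 2, 3).
Answer: det⊕(A) = -1; verdict: SINGULAR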